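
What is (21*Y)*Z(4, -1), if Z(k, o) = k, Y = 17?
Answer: 1428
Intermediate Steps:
(21*Y)*Z(4, -1) = (21*17)*4 = 357*4 = 1428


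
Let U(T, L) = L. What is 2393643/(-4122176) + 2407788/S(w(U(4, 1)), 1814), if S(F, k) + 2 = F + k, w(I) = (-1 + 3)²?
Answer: 1240122381375/935733952 ≈ 1325.3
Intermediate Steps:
w(I) = 4 (w(I) = 2² = 4)
S(F, k) = -2 + F + k (S(F, k) = -2 + (F + k) = -2 + F + k)
2393643/(-4122176) + 2407788/S(w(U(4, 1)), 1814) = 2393643/(-4122176) + 2407788/(-2 + 4 + 1814) = 2393643*(-1/4122176) + 2407788/1816 = -2393643/4122176 + 2407788*(1/1816) = -2393643/4122176 + 601947/454 = 1240122381375/935733952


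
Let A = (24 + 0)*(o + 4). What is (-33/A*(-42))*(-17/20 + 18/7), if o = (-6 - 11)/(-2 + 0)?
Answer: 7953/1000 ≈ 7.9530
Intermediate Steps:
o = 17/2 (o = -17/(-2) = -17*(-½) = 17/2 ≈ 8.5000)
A = 300 (A = (24 + 0)*(17/2 + 4) = 24*(25/2) = 300)
(-33/A*(-42))*(-17/20 + 18/7) = (-33/300*(-42))*(-17/20 + 18/7) = (-33*1/300*(-42))*(-17*1/20 + 18*(⅐)) = (-11/100*(-42))*(-17/20 + 18/7) = (231/50)*(241/140) = 7953/1000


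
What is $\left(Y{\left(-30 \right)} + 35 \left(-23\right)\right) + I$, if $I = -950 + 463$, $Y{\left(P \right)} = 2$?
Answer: $-1290$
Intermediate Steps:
$I = -487$
$\left(Y{\left(-30 \right)} + 35 \left(-23\right)\right) + I = \left(2 + 35 \left(-23\right)\right) - 487 = \left(2 - 805\right) - 487 = -803 - 487 = -1290$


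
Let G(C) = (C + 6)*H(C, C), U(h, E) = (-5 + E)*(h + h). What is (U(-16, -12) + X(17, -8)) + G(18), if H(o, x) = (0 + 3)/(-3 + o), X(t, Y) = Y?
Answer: 2704/5 ≈ 540.80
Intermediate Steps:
H(o, x) = 3/(-3 + o)
U(h, E) = 2*h*(-5 + E) (U(h, E) = (-5 + E)*(2*h) = 2*h*(-5 + E))
G(C) = 3*(6 + C)/(-3 + C) (G(C) = (C + 6)*(3/(-3 + C)) = (6 + C)*(3/(-3 + C)) = 3*(6 + C)/(-3 + C))
(U(-16, -12) + X(17, -8)) + G(18) = (2*(-16)*(-5 - 12) - 8) + 3*(6 + 18)/(-3 + 18) = (2*(-16)*(-17) - 8) + 3*24/15 = (544 - 8) + 3*(1/15)*24 = 536 + 24/5 = 2704/5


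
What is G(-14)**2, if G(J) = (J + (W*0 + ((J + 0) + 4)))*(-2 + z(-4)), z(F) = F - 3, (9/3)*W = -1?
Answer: 46656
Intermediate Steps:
W = -1/3 (W = (1/3)*(-1) = -1/3 ≈ -0.33333)
z(F) = -3 + F
G(J) = -36 - 18*J (G(J) = (J + (-1/3*0 + ((J + 0) + 4)))*(-2 + (-3 - 4)) = (J + (0 + (J + 4)))*(-2 - 7) = (J + (0 + (4 + J)))*(-9) = (J + (4 + J))*(-9) = (4 + 2*J)*(-9) = -36 - 18*J)
G(-14)**2 = (-36 - 18*(-14))**2 = (-36 + 252)**2 = 216**2 = 46656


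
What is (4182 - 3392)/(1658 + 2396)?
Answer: 395/2027 ≈ 0.19487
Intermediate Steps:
(4182 - 3392)/(1658 + 2396) = 790/4054 = 790*(1/4054) = 395/2027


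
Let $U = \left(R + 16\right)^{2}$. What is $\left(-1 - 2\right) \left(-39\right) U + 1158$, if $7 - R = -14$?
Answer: $161331$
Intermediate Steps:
$R = 21$ ($R = 7 - -14 = 7 + 14 = 21$)
$U = 1369$ ($U = \left(21 + 16\right)^{2} = 37^{2} = 1369$)
$\left(-1 - 2\right) \left(-39\right) U + 1158 = \left(-1 - 2\right) \left(-39\right) 1369 + 1158 = \left(-3\right) \left(-39\right) 1369 + 1158 = 117 \cdot 1369 + 1158 = 160173 + 1158 = 161331$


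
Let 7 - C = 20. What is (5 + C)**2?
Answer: 64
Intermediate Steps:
C = -13 (C = 7 - 1*20 = 7 - 20 = -13)
(5 + C)**2 = (5 - 13)**2 = (-8)**2 = 64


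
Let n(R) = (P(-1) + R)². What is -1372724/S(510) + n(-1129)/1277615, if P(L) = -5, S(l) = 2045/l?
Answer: -178888376916516/522544535 ≈ -3.4234e+5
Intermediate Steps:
n(R) = (-5 + R)²
-1372724/S(510) + n(-1129)/1277615 = -1372724/(2045/510) + (-5 - 1129)²/1277615 = -1372724/(2045*(1/510)) + (-1134)²*(1/1277615) = -1372724/409/102 + 1285956*(1/1277615) = -1372724*102/409 + 1285956/1277615 = -140017848/409 + 1285956/1277615 = -178888376916516/522544535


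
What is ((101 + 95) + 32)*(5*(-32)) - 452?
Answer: -36932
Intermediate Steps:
((101 + 95) + 32)*(5*(-32)) - 452 = (196 + 32)*(-160) - 452 = 228*(-160) - 452 = -36480 - 452 = -36932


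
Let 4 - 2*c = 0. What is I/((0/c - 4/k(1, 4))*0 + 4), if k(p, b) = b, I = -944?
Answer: -236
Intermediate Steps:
c = 2 (c = 2 - ½*0 = 2 + 0 = 2)
I/((0/c - 4/k(1, 4))*0 + 4) = -944/((0/2 - 4/4)*0 + 4) = -944/((0*(½) - 4*¼)*0 + 4) = -944/((0 - 1)*0 + 4) = -944/(-1*0 + 4) = -944/(0 + 4) = -944/4 = -944*¼ = -236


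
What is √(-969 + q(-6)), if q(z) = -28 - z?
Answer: I*√991 ≈ 31.48*I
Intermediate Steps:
√(-969 + q(-6)) = √(-969 + (-28 - 1*(-6))) = √(-969 + (-28 + 6)) = √(-969 - 22) = √(-991) = I*√991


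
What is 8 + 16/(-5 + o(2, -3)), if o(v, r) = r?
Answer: 6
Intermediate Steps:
8 + 16/(-5 + o(2, -3)) = 8 + 16/(-5 - 3) = 8 + 16/(-8) = 8 + 16*(-⅛) = 8 - 2 = 6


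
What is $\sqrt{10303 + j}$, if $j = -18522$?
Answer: $i \sqrt{8219} \approx 90.659 i$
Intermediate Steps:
$\sqrt{10303 + j} = \sqrt{10303 - 18522} = \sqrt{-8219} = i \sqrt{8219}$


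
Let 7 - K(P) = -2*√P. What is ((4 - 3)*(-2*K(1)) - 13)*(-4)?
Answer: 124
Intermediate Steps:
K(P) = 7 + 2*√P (K(P) = 7 - (-2)*√P = 7 + 2*√P)
((4 - 3)*(-2*K(1)) - 13)*(-4) = ((4 - 3)*(-2*(7 + 2*√1)) - 13)*(-4) = (1*(-2*(7 + 2*1)) - 13)*(-4) = (1*(-2*(7 + 2)) - 13)*(-4) = (1*(-2*9) - 13)*(-4) = (1*(-18) - 13)*(-4) = (-18 - 13)*(-4) = -31*(-4) = 124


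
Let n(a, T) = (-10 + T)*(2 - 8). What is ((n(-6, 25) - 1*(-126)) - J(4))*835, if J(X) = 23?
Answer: 10855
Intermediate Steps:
n(a, T) = 60 - 6*T (n(a, T) = (-10 + T)*(-6) = 60 - 6*T)
((n(-6, 25) - 1*(-126)) - J(4))*835 = (((60 - 6*25) - 1*(-126)) - 1*23)*835 = (((60 - 150) + 126) - 23)*835 = ((-90 + 126) - 23)*835 = (36 - 23)*835 = 13*835 = 10855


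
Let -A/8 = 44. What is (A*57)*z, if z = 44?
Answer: -882816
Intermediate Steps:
A = -352 (A = -8*44 = -352)
(A*57)*z = -352*57*44 = -20064*44 = -882816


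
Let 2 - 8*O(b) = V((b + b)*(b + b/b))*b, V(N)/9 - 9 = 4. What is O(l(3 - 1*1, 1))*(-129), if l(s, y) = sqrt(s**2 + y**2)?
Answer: -129/4 + 15093*sqrt(5)/8 ≈ 4186.4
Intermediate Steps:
V(N) = 117 (V(N) = 81 + 9*4 = 81 + 36 = 117)
O(b) = 1/4 - 117*b/8
O(l(3 - 1*1, 1))*(-129) = (1/4 - 117*sqrt((3 - 1*1)**2 + 1**2)/8)*(-129) = (1/4 - 117*sqrt((3 - 1)**2 + 1)/8)*(-129) = (1/4 - 117*sqrt(2**2 + 1)/8)*(-129) = (1/4 - 117*sqrt(4 + 1)/8)*(-129) = (1/4 - 117*sqrt(5)/8)*(-129) = -129/4 + 15093*sqrt(5)/8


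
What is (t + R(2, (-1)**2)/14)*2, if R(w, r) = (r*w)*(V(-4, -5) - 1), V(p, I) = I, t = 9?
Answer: 114/7 ≈ 16.286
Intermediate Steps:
R(w, r) = -6*r*w (R(w, r) = (r*w)*(-5 - 1) = (r*w)*(-6) = -6*r*w)
(t + R(2, (-1)**2)/14)*2 = (9 - 6*(-1)**2*2/14)*2 = (9 - 6*1*2*(1/14))*2 = (9 - 12*1/14)*2 = (9 - 6/7)*2 = (57/7)*2 = 114/7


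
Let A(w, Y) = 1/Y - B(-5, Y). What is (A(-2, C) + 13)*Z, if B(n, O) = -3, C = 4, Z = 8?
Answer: 130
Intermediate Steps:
A(w, Y) = 3 + 1/Y (A(w, Y) = 1/Y - 1*(-3) = 1/Y + 3 = 3 + 1/Y)
(A(-2, C) + 13)*Z = ((3 + 1/4) + 13)*8 = ((3 + ¼) + 13)*8 = (13/4 + 13)*8 = (65/4)*8 = 130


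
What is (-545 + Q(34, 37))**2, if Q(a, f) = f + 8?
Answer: 250000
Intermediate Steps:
Q(a, f) = 8 + f
(-545 + Q(34, 37))**2 = (-545 + (8 + 37))**2 = (-545 + 45)**2 = (-500)**2 = 250000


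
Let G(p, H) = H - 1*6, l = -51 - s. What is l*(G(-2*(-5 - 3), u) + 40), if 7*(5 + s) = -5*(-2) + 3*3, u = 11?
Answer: -15345/7 ≈ -2192.1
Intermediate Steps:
s = -16/7 (s = -5 + (-5*(-2) + 3*3)/7 = -5 + (10 + 9)/7 = -5 + (⅐)*19 = -5 + 19/7 = -16/7 ≈ -2.2857)
l = -341/7 (l = -51 - 1*(-16/7) = -51 + 16/7 = -341/7 ≈ -48.714)
G(p, H) = -6 + H (G(p, H) = H - 6 = -6 + H)
l*(G(-2*(-5 - 3), u) + 40) = -341*((-6 + 11) + 40)/7 = -341*(5 + 40)/7 = -341/7*45 = -15345/7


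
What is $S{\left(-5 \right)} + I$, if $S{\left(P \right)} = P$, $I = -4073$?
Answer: $-4078$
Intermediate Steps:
$S{\left(-5 \right)} + I = -5 - 4073 = -4078$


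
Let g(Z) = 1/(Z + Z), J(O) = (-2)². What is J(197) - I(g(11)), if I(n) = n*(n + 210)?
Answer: -2685/484 ≈ -5.5475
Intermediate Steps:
J(O) = 4
g(Z) = 1/(2*Z)
I(n) = n*(210 + n)
J(197) - I(g(11)) = 4 - (½)/11*(210 + (½)/11) = 4 - (½)*(1/11)*(210 + (½)*(1/11)) = 4 - (210 + 1/22)/22 = 4 - 4621/(22*22) = 4 - 1*4621/484 = 4 - 4621/484 = -2685/484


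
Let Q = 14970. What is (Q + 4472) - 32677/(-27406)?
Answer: 532860129/27406 ≈ 19443.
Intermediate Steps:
(Q + 4472) - 32677/(-27406) = (14970 + 4472) - 32677/(-27406) = 19442 - 32677*(-1/27406) = 19442 + 32677/27406 = 532860129/27406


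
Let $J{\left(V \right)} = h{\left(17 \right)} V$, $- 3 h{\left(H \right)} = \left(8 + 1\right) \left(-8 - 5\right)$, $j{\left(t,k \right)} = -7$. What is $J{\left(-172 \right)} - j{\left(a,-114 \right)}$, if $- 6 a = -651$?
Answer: $-6701$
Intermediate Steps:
$a = \frac{217}{2}$ ($a = \left(- \frac{1}{6}\right) \left(-651\right) = \frac{217}{2} \approx 108.5$)
$h{\left(H \right)} = 39$ ($h{\left(H \right)} = - \frac{\left(8 + 1\right) \left(-8 - 5\right)}{3} = - \frac{9 \left(-13\right)}{3} = \left(- \frac{1}{3}\right) \left(-117\right) = 39$)
$J{\left(V \right)} = 39 V$
$J{\left(-172 \right)} - j{\left(a,-114 \right)} = 39 \left(-172\right) - -7 = -6708 + 7 = -6701$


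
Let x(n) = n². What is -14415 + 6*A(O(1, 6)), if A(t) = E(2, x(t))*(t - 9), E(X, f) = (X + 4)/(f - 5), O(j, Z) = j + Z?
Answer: -158583/11 ≈ -14417.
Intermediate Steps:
O(j, Z) = Z + j
E(X, f) = (4 + X)/(-5 + f)
A(t) = 6*(-9 + t)/(-5 + t²) (A(t) = ((4 + 2)/(-5 + t²))*(t - 9) = (6/(-5 + t²))*(-9 + t) = 6*(-9 + t)/(-5 + t²))
-14415 + 6*A(O(1, 6)) = -14415 + 6*(6*(-9 + (6 + 1))/(-5 + (6 + 1)²)) = -14415 + 6*(6*(-9 + 7)/(-5 + 7²)) = -14415 + 6*(6*(-2)/(-5 + 49)) = -14415 + 6*(6*(-2)/44) = -14415 + 6*(6*(1/44)*(-2)) = -14415 + 6*(-3/11) = -14415 - 18/11 = -158583/11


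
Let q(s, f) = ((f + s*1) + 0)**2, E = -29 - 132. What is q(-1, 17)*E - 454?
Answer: -41670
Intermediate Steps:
E = -161
q(s, f) = (f + s)**2 (q(s, f) = ((f + s) + 0)**2 = (f + s)**2)
q(-1, 17)*E - 454 = (17 - 1)**2*(-161) - 454 = 16**2*(-161) - 454 = 256*(-161) - 454 = -41216 - 454 = -41670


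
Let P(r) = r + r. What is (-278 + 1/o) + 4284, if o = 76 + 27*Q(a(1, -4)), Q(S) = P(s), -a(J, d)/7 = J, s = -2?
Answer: 128191/32 ≈ 4006.0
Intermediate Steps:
a(J, d) = -7*J
P(r) = 2*r
Q(S) = -4 (Q(S) = 2*(-2) = -4)
o = -32 (o = 76 + 27*(-4) = 76 - 108 = -32)
(-278 + 1/o) + 4284 = (-278 + 1/(-32)) + 4284 = (-278 - 1/32) + 4284 = -8897/32 + 4284 = 128191/32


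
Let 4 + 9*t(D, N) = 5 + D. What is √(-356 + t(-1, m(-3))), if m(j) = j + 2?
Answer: 2*I*√89 ≈ 18.868*I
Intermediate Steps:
m(j) = 2 + j
t(D, N) = ⅑ + D/9 (t(D, N) = -4/9 + (5 + D)/9 = -4/9 + (5/9 + D/9) = ⅑ + D/9)
√(-356 + t(-1, m(-3))) = √(-356 + (⅑ + (⅑)*(-1))) = √(-356 + (⅑ - ⅑)) = √(-356 + 0) = √(-356) = 2*I*√89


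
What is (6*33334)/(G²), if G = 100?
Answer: 50001/2500 ≈ 20.000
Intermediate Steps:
(6*33334)/(G²) = (6*33334)/(100²) = 200004/10000 = 200004*(1/10000) = 50001/2500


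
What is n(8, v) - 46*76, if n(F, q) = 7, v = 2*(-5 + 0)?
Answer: -3489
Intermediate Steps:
v = -10 (v = 2*(-5) = -10)
n(8, v) - 46*76 = 7 - 46*76 = 7 - 3496 = -3489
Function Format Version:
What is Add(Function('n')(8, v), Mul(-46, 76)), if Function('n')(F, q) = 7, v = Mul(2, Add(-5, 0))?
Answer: -3489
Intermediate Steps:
v = -10 (v = Mul(2, -5) = -10)
Add(Function('n')(8, v), Mul(-46, 76)) = Add(7, Mul(-46, 76)) = Add(7, -3496) = -3489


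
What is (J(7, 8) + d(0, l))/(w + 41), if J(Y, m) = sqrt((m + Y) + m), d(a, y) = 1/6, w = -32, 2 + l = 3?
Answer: 1/54 + sqrt(23)/9 ≈ 0.55139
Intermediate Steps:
l = 1 (l = -2 + 3 = 1)
d(a, y) = 1/6
J(Y, m) = sqrt(Y + 2*m) (J(Y, m) = sqrt((Y + m) + m) = sqrt(Y + 2*m))
(J(7, 8) + d(0, l))/(w + 41) = (sqrt(7 + 2*8) + 1/6)/(-32 + 41) = (sqrt(7 + 16) + 1/6)/9 = (sqrt(23) + 1/6)*(1/9) = (1/6 + sqrt(23))*(1/9) = 1/54 + sqrt(23)/9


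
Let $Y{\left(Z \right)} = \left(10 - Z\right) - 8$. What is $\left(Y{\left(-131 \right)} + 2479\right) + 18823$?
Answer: $21435$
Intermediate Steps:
$Y{\left(Z \right)} = 2 - Z$
$\left(Y{\left(-131 \right)} + 2479\right) + 18823 = \left(\left(2 - -131\right) + 2479\right) + 18823 = \left(\left(2 + 131\right) + 2479\right) + 18823 = \left(133 + 2479\right) + 18823 = 2612 + 18823 = 21435$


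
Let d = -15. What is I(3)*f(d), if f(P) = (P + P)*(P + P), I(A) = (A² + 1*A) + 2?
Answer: 12600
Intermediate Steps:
I(A) = 2 + A + A² (I(A) = (A² + A) + 2 = (A + A²) + 2 = 2 + A + A²)
f(P) = 4*P² (f(P) = (2*P)*(2*P) = 4*P²)
I(3)*f(d) = (2 + 3 + 3²)*(4*(-15)²) = (2 + 3 + 9)*(4*225) = 14*900 = 12600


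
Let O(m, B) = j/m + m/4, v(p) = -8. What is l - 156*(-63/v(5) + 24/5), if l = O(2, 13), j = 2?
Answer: -9879/5 ≈ -1975.8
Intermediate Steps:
O(m, B) = 2/m + m/4
l = 3/2 (l = 2/2 + (¼)*2 = 2*(½) + ½ = 1 + ½ = 3/2 ≈ 1.5000)
l - 156*(-63/v(5) + 24/5) = 3/2 - 156*(-63/(-8) + 24/5) = 3/2 - 156*(-63*(-⅛) + 24*(⅕)) = 3/2 - 156*(63/8 + 24/5) = 3/2 - 156*507/40 = 3/2 - 19773/10 = -9879/5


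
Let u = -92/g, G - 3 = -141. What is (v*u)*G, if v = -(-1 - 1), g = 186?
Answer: 4232/31 ≈ 136.52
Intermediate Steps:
v = 2 (v = -1*(-2) = 2)
G = -138 (G = 3 - 141 = -138)
u = -46/93 (u = -92/186 = -92*1/186 = -46/93 ≈ -0.49462)
(v*u)*G = (2*(-46/93))*(-138) = -92/93*(-138) = 4232/31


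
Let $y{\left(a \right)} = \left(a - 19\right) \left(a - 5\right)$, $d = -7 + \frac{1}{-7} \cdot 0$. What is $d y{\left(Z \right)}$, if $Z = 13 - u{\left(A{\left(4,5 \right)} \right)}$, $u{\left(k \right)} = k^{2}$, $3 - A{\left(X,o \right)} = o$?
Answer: $280$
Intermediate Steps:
$A{\left(X,o \right)} = 3 - o$
$d = -7$ ($d = -7 - 0 = -7 + 0 = -7$)
$Z = 9$ ($Z = 13 - \left(3 - 5\right)^{2} = 13 - \left(-2\right)^{2} = 13 - 4 = 9$)
$y{\left(a \right)} = \left(-19 + a\right) \left(-5 + a\right)$
$d y{\left(Z \right)} = - 7 \left(95 + 9^{2} - 216\right) = - 7 \left(95 + 81 - 216\right) = \left(-7\right) \left(-40\right) = 280$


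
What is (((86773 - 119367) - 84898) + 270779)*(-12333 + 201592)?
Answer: 29010944333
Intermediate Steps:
(((86773 - 119367) - 84898) + 270779)*(-12333 + 201592) = ((-32594 - 84898) + 270779)*189259 = (-117492 + 270779)*189259 = 153287*189259 = 29010944333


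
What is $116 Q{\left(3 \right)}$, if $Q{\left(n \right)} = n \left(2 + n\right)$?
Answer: $1740$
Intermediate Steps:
$116 Q{\left(3 \right)} = 116 \cdot 3 \left(2 + 3\right) = 116 \cdot 3 \cdot 5 = 116 \cdot 15 = 1740$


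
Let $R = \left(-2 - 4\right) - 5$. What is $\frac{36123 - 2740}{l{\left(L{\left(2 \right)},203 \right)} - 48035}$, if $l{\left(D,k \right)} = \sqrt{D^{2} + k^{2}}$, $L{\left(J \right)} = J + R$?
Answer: $- \frac{320710481}{461463987} - \frac{33383 \sqrt{41290}}{2307319935} \approx -0.69792$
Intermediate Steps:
$R = -11$ ($R = -6 - 5 = -11$)
$L{\left(J \right)} = -11 + J$ ($L{\left(J \right)} = J - 11 = -11 + J$)
$\frac{36123 - 2740}{l{\left(L{\left(2 \right)},203 \right)} - 48035} = \frac{36123 - 2740}{\sqrt{\left(-11 + 2\right)^{2} + 203^{2}} - 48035} = \frac{33383}{\sqrt{\left(-9\right)^{2} + 41209} - 48035} = \frac{33383}{\sqrt{81 + 41209} - 48035} = \frac{33383}{\sqrt{41290} - 48035} = \frac{33383}{-48035 + \sqrt{41290}}$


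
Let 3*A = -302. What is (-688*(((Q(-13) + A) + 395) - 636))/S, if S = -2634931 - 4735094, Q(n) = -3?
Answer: -711392/22110075 ≈ -0.032175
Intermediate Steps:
A = -302/3 (A = (⅓)*(-302) = -302/3 ≈ -100.67)
S = -7370025
(-688*(((Q(-13) + A) + 395) - 636))/S = -688*(((-3 - 302/3) + 395) - 636)/(-7370025) = -688*((-311/3 + 395) - 636)*(-1/7370025) = -688*(874/3 - 636)*(-1/7370025) = -688*(-1034/3)*(-1/7370025) = (711392/3)*(-1/7370025) = -711392/22110075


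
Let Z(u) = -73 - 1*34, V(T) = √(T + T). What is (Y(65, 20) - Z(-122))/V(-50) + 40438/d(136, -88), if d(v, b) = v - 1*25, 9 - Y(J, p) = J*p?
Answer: 40438/111 + 592*I/5 ≈ 364.31 + 118.4*I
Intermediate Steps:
Y(J, p) = 9 - J*p
V(T) = √2*√T (V(T) = √(2*T) = √2*√T)
d(v, b) = -25 + v (d(v, b) = v - 25 = -25 + v)
Z(u) = -107 (Z(u) = -73 - 34 = -107)
(Y(65, 20) - Z(-122))/V(-50) + 40438/d(136, -88) = ((9 - 1*65*20) - 1*(-107))/((√2*√(-50))) + 40438/(-25 + 136) = ((9 - 1300) + 107)/((√2*(5*I*√2))) + 40438/111 = (-1291 + 107)/((10*I)) + 40438*(1/111) = -(-592)*I/5 + 40438/111 = 592*I/5 + 40438/111 = 40438/111 + 592*I/5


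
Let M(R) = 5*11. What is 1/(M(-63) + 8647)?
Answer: 1/8702 ≈ 0.00011492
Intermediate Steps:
M(R) = 55
1/(M(-63) + 8647) = 1/(55 + 8647) = 1/8702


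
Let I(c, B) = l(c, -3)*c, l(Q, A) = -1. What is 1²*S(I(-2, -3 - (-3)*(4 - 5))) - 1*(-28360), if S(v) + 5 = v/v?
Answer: 28356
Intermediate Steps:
I(c, B) = -c
S(v) = -4 (S(v) = -5 + v/v = -5 + 1 = -4)
1²*S(I(-2, -3 - (-3)*(4 - 5))) - 1*(-28360) = 1²*(-4) - 1*(-28360) = 1*(-4) + 28360 = -4 + 28360 = 28356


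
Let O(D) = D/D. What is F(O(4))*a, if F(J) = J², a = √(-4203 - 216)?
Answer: 3*I*√491 ≈ 66.476*I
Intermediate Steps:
O(D) = 1
a = 3*I*√491 (a = √(-4419) = 3*I*√491 ≈ 66.476*I)
F(O(4))*a = 1²*(3*I*√491) = 1*(3*I*√491) = 3*I*√491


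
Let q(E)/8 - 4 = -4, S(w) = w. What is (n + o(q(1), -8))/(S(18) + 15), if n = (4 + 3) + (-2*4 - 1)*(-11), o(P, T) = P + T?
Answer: 98/33 ≈ 2.9697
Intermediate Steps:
q(E) = 0 (q(E) = 32 + 8*(-4) = 32 - 32 = 0)
n = 106 (n = 7 + (-8 - 1)*(-11) = 7 - 9*(-11) = 7 + 99 = 106)
(n + o(q(1), -8))/(S(18) + 15) = (106 + (0 - 8))/(18 + 15) = (106 - 8)/33 = 98*(1/33) = 98/33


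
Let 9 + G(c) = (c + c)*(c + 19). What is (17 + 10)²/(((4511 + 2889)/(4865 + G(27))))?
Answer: 267543/370 ≈ 723.09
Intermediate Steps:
G(c) = -9 + 2*c*(19 + c) (G(c) = -9 + (c + c)*(c + 19) = -9 + (2*c)*(19 + c) = -9 + 2*c*(19 + c))
(17 + 10)²/(((4511 + 2889)/(4865 + G(27)))) = (17 + 10)²/(((4511 + 2889)/(4865 + (-9 + 2*27² + 38*27)))) = 27²/((7400/(4865 + (-9 + 2*729 + 1026)))) = 729/((7400/(4865 + (-9 + 1458 + 1026)))) = 729/((7400/(4865 + 2475))) = 729/((7400/7340)) = 729/((7400*(1/7340))) = 729/(370/367) = 729*(367/370) = 267543/370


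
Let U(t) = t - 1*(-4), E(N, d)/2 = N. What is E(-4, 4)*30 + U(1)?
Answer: -235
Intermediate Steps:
E(N, d) = 2*N
U(t) = 4 + t (U(t) = t + 4 = 4 + t)
E(-4, 4)*30 + U(1) = (2*(-4))*30 + (4 + 1) = -8*30 + 5 = -240 + 5 = -235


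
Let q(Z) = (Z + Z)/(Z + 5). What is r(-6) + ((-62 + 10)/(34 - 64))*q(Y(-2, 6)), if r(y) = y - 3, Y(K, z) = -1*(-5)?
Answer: -109/15 ≈ -7.2667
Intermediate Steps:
Y(K, z) = 5
q(Z) = 2*Z/(5 + Z) (q(Z) = (2*Z)/(5 + Z) = 2*Z/(5 + Z))
r(y) = -3 + y
r(-6) + ((-62 + 10)/(34 - 64))*q(Y(-2, 6)) = (-3 - 6) + ((-62 + 10)/(34 - 64))*(2*5/(5 + 5)) = -9 + (-52/(-30))*(2*5/10) = -9 + (-52*(-1/30))*(2*5*(⅒)) = -9 + (26/15)*1 = -9 + 26/15 = -109/15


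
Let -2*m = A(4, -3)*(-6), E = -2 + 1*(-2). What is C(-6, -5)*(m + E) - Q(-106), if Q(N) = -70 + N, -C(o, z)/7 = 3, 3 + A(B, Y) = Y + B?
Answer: 386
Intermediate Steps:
A(B, Y) = -3 + B + Y (A(B, Y) = -3 + (Y + B) = -3 + (B + Y) = -3 + B + Y)
C(o, z) = -21 (C(o, z) = -7*3 = -21)
E = -4 (E = -2 - 2 = -4)
m = -6 (m = -(-3 + 4 - 3)*(-6)/2 = -(-1)*(-6) = -½*12 = -6)
C(-6, -5)*(m + E) - Q(-106) = -21*(-6 - 4) - (-70 - 106) = -21*(-10) - 1*(-176) = 210 + 176 = 386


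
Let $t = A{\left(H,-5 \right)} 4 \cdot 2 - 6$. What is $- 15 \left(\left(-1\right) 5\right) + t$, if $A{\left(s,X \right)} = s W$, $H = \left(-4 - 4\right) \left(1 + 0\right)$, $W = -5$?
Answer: $389$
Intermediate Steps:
$H = -8$ ($H = \left(-8\right) 1 = -8$)
$A{\left(s,X \right)} = - 5 s$ ($A{\left(s,X \right)} = s \left(-5\right) = - 5 s$)
$t = 314$ ($t = \left(-5\right) \left(-8\right) 4 \cdot 2 - 6 = 40 \cdot 4 \cdot 2 - 6 = 160 \cdot 2 - 6 = 320 - 6 = 314$)
$- 15 \left(\left(-1\right) 5\right) + t = - 15 \left(\left(-1\right) 5\right) + 314 = \left(-15\right) \left(-5\right) + 314 = 75 + 314 = 389$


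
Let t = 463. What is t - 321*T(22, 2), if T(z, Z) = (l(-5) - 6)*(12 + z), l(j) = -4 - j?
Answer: 55033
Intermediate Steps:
T(z, Z) = -60 - 5*z (T(z, Z) = ((-4 - 1*(-5)) - 6)*(12 + z) = ((-4 + 5) - 6)*(12 + z) = (1 - 6)*(12 + z) = -5*(12 + z) = -60 - 5*z)
t - 321*T(22, 2) = 463 - 321*(-60 - 5*22) = 463 - 321*(-60 - 110) = 463 - 321*(-170) = 463 + 54570 = 55033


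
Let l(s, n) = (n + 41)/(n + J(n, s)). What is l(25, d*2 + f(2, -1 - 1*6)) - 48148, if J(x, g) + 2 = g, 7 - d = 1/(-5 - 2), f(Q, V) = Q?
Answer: -13240299/275 ≈ -48147.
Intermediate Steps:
d = 50/7 (d = 7 - 1/(-5 - 2) = 7 - 1/(-7) = 7 - 1*(-1/7) = 7 + 1/7 = 50/7 ≈ 7.1429)
J(x, g) = -2 + g
l(s, n) = (41 + n)/(-2 + n + s) (l(s, n) = (n + 41)/(n + (-2 + s)) = (41 + n)/(-2 + n + s))
l(25, d*2 + f(2, -1 - 1*6)) - 48148 = (41 + ((50/7)*2 + 2))/(-2 + ((50/7)*2 + 2) + 25) - 48148 = (41 + (100/7 + 2))/(-2 + (100/7 + 2) + 25) - 48148 = (41 + 114/7)/(-2 + 114/7 + 25) - 48148 = (401/7)/(275/7) - 48148 = (7/275)*(401/7) - 48148 = 401/275 - 48148 = -13240299/275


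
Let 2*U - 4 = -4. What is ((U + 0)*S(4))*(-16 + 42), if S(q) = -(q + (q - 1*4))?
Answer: 0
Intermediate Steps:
U = 0 (U = 2 + (½)*(-4) = 2 - 2 = 0)
S(q) = 4 - 2*q (S(q) = -(q + (q - 4)) = -(q + (-4 + q)) = -(-4 + 2*q) = 4 - 2*q)
((U + 0)*S(4))*(-16 + 42) = ((0 + 0)*(4 - 2*4))*(-16 + 42) = (0*(4 - 8))*26 = (0*(-4))*26 = 0*26 = 0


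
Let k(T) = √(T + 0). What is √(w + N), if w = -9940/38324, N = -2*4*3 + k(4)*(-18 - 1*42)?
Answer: I*√13242369569/9581 ≈ 12.011*I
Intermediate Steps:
k(T) = √T
N = -144 (N = -2*4*3 + √4*(-18 - 1*42) = -8*3 + 2*(-18 - 42) = -24 + 2*(-60) = -24 - 120 = -144)
w = -2485/9581 (w = -9940*1/38324 = -2485/9581 ≈ -0.25937)
√(w + N) = √(-2485/9581 - 144) = √(-1382149/9581) = I*√13242369569/9581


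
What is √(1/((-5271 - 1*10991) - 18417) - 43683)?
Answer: I*√52534619164682/34679 ≈ 209.0*I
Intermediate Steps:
√(1/((-5271 - 1*10991) - 18417) - 43683) = √(1/((-5271 - 10991) - 18417) - 43683) = √(1/(-16262 - 18417) - 43683) = √(1/(-34679) - 43683) = √(-1/34679 - 43683) = √(-1514882758/34679) = I*√52534619164682/34679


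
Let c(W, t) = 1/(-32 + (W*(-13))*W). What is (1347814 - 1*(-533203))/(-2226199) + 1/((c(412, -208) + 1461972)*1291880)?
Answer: -979959315472911878100553/1159789862690155374862805 ≈ -0.84495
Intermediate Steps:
c(W, t) = 1/(-32 - 13*W²) (c(W, t) = 1/(-32 + (-13*W)*W) = 1/(-32 - 13*W²))
(1347814 - 1*(-533203))/(-2226199) + 1/((c(412, -208) + 1461972)*1291880) = (1347814 - 1*(-533203))/(-2226199) + 1/((-1/(32 + 13*412²) + 1461972)*1291880) = (1347814 + 533203)*(-1/2226199) + (1/1291880)/(-1/(32 + 13*169744) + 1461972) = 1881017*(-1/2226199) + (1/1291880)/(-1/(32 + 2206672) + 1461972) = -1881017/2226199 + (1/1291880)/(-1/2206704 + 1461972) = -1881017/2226199 + (1/1291880)/(3226139460287/2206704) = -1881017/2226199 + (2206704/3226139460287)*(1/1291880) = -1881017/2226199 + 275838/520973130744446195 = -979959315472911878100553/1159789862690155374862805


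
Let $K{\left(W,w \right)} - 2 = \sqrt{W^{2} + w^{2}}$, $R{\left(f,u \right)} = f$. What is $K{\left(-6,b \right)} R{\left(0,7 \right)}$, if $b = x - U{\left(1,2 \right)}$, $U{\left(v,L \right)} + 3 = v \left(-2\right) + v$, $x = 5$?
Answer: $0$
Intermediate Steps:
$U{\left(v,L \right)} = -3 - v$ ($U{\left(v,L \right)} = -3 + \left(v \left(-2\right) + v\right) = -3 + \left(- 2 v + v\right) = -3 - v$)
$b = 9$ ($b = 5 - \left(-3 - 1\right) = 5 - -4 = 5 + 4 = 9$)
$K{\left(W,w \right)} = 2 + \sqrt{W^{2} + w^{2}}$
$K{\left(-6,b \right)} R{\left(0,7 \right)} = \left(2 + \sqrt{\left(-6\right)^{2} + 9^{2}}\right) 0 = \left(2 + \sqrt{36 + 81}\right) 0 = \left(2 + \sqrt{117}\right) 0 = \left(2 + 3 \sqrt{13}\right) 0 = 0$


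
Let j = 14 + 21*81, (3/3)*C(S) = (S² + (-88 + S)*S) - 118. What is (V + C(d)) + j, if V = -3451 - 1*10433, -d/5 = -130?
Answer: 775513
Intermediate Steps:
d = 650 (d = -5*(-130) = 650)
C(S) = -118 + S² + S*(-88 + S) (C(S) = (S² + (-88 + S)*S) - 118 = (S² + S*(-88 + S)) - 118 = -118 + S² + S*(-88 + S))
j = 1715 (j = 14 + 1701 = 1715)
V = -13884 (V = -3451 - 10433 = -13884)
(V + C(d)) + j = (-13884 + (-118 - 88*650 + 2*650²)) + 1715 = (-13884 + (-118 - 57200 + 2*422500)) + 1715 = (-13884 + (-118 - 57200 + 845000)) + 1715 = (-13884 + 787682) + 1715 = 773798 + 1715 = 775513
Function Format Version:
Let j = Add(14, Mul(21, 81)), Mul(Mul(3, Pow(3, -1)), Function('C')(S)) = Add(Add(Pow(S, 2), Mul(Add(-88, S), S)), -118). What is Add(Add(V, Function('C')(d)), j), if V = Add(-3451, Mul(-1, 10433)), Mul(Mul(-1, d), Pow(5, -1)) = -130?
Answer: 775513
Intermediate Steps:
d = 650 (d = Mul(-5, -130) = 650)
Function('C')(S) = Add(-118, Pow(S, 2), Mul(S, Add(-88, S))) (Function('C')(S) = Add(Add(Pow(S, 2), Mul(Add(-88, S), S)), -118) = Add(Add(Pow(S, 2), Mul(S, Add(-88, S))), -118) = Add(-118, Pow(S, 2), Mul(S, Add(-88, S))))
j = 1715 (j = Add(14, 1701) = 1715)
V = -13884 (V = Add(-3451, -10433) = -13884)
Add(Add(V, Function('C')(d)), j) = Add(Add(-13884, Add(-118, Mul(-88, 650), Mul(2, Pow(650, 2)))), 1715) = Add(Add(-13884, Add(-118, -57200, Mul(2, 422500))), 1715) = Add(Add(-13884, Add(-118, -57200, 845000)), 1715) = Add(Add(-13884, 787682), 1715) = Add(773798, 1715) = 775513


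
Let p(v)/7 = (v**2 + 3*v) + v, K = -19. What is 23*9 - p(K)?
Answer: -1788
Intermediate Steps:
p(v) = 7*v**2 + 28*v (p(v) = 7*((v**2 + 3*v) + v) = 7*(v**2 + 4*v) = 7*v**2 + 28*v)
23*9 - p(K) = 23*9 - 7*(-19)*(4 - 19) = 207 - 7*(-19)*(-15) = 207 - 1*1995 = 207 - 1995 = -1788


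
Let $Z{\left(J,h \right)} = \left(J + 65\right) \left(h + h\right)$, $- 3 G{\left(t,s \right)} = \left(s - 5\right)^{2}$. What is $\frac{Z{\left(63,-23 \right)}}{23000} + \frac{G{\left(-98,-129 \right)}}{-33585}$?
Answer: $- \frac{195932}{2518875} \approx -0.077785$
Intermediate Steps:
$G{\left(t,s \right)} = - \frac{\left(-5 + s\right)^{2}}{3}$ ($G{\left(t,s \right)} = - \frac{\left(s - 5\right)^{2}}{3} = - \frac{\left(-5 + s\right)^{2}}{3}$)
$Z{\left(J,h \right)} = 2 h \left(65 + J\right)$ ($Z{\left(J,h \right)} = \left(65 + J\right) 2 h = 2 h \left(65 + J\right)$)
$\frac{Z{\left(63,-23 \right)}}{23000} + \frac{G{\left(-98,-129 \right)}}{-33585} = \frac{2 \left(-23\right) \left(65 + 63\right)}{23000} + \frac{\left(- \frac{1}{3}\right) \left(-5 - 129\right)^{2}}{-33585} = 2 \left(-23\right) 128 \cdot \frac{1}{23000} + - \frac{\left(-134\right)^{2}}{3} \left(- \frac{1}{33585}\right) = \left(-5888\right) \frac{1}{23000} + \left(- \frac{1}{3}\right) 17956 \left(- \frac{1}{33585}\right) = - \frac{32}{125} - - \frac{17956}{100755} = - \frac{32}{125} + \frac{17956}{100755} = - \frac{195932}{2518875}$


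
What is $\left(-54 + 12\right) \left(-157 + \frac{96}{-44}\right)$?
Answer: $\frac{73542}{11} \approx 6685.6$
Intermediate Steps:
$\left(-54 + 12\right) \left(-157 + \frac{96}{-44}\right) = - 42 \left(-157 + 96 \left(- \frac{1}{44}\right)\right) = - 42 \left(-157 - \frac{24}{11}\right) = \left(-42\right) \left(- \frac{1751}{11}\right) = \frac{73542}{11}$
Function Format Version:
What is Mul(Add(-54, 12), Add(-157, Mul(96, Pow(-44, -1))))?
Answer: Rational(73542, 11) ≈ 6685.6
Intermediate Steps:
Mul(Add(-54, 12), Add(-157, Mul(96, Pow(-44, -1)))) = Mul(-42, Add(-157, Mul(96, Rational(-1, 44)))) = Mul(-42, Add(-157, Rational(-24, 11))) = Mul(-42, Rational(-1751, 11)) = Rational(73542, 11)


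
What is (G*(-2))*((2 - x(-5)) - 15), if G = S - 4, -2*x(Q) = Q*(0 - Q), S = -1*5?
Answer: -459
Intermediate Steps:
S = -5
x(Q) = Q**2/2 (x(Q) = -Q*(0 - Q)/2 = -Q*(-Q)/2 = -(-1)*Q**2/2 = Q**2/2)
G = -9 (G = -5 - 4 = -9)
(G*(-2))*((2 - x(-5)) - 15) = (-9*(-2))*((2 - (-5)**2/2) - 15) = 18*((2 - 25/2) - 15) = 18*(-21/2 - 15) = 18*(-51/2) = -459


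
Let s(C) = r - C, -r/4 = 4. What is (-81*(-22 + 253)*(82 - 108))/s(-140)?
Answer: 243243/62 ≈ 3923.3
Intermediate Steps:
r = -16 (r = -4*4 = -16)
s(C) = -16 - C
(-81*(-22 + 253)*(82 - 108))/s(-140) = (-81*(-22 + 253)*(82 - 108))/(-16 - 1*(-140)) = (-18711*(-26))/(-16 + 140) = -81*(-6006)/124 = 486486*(1/124) = 243243/62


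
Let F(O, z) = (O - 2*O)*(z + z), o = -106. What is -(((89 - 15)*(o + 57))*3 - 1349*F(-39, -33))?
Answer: -3461448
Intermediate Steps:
F(O, z) = -2*O*z (F(O, z) = (-O)*(2*z) = -2*O*z)
-(((89 - 15)*(o + 57))*3 - 1349*F(-39, -33)) = -(((89 - 15)*(-106 + 57))*3 - (-2698)*(-39)*(-33)) = -((74*(-49))*3 - 1349*(-2574)) = -(-3626*3 + 3472326) = -(-10878 + 3472326) = -1*3461448 = -3461448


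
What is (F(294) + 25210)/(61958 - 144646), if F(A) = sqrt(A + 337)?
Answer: -12605/41344 - sqrt(631)/82688 ≈ -0.30518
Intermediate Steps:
F(A) = sqrt(337 + A)
(F(294) + 25210)/(61958 - 144646) = (sqrt(337 + 294) + 25210)/(61958 - 144646) = (sqrt(631) + 25210)/(-82688) = (25210 + sqrt(631))*(-1/82688) = -12605/41344 - sqrt(631)/82688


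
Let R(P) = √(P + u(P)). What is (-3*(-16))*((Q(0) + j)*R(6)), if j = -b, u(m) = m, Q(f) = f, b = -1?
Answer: 96*√3 ≈ 166.28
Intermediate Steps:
R(P) = √2*√P (R(P) = √(P + P) = √(2*P) = √2*√P)
j = 1 (j = -1*(-1) = 1)
(-3*(-16))*((Q(0) + j)*R(6)) = (-3*(-16))*((0 + 1)*(√2*√6)) = 48*(1*(2*√3)) = 48*(2*√3) = 96*√3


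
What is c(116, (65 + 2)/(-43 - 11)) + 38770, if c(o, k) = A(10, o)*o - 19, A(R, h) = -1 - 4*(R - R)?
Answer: 38635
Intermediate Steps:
A(R, h) = -1 (A(R, h) = -1 - 4*0 = -1 + 0 = -1)
c(o, k) = -19 - o (c(o, k) = -o - 19 = -19 - o)
c(116, (65 + 2)/(-43 - 11)) + 38770 = (-19 - 1*116) + 38770 = (-19 - 116) + 38770 = -135 + 38770 = 38635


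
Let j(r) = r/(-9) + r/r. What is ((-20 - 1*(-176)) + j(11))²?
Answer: 1965604/81 ≈ 24267.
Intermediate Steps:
j(r) = 1 - r/9 (j(r) = r*(-⅑) + 1 = -r/9 + 1 = 1 - r/9)
((-20 - 1*(-176)) + j(11))² = ((-20 - 1*(-176)) + (1 - ⅑*11))² = ((-20 + 176) + (1 - 11/9))² = (156 - 2/9)² = (1402/9)² = 1965604/81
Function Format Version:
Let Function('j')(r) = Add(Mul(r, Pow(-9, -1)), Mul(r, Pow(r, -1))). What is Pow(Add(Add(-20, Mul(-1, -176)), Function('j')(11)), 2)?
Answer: Rational(1965604, 81) ≈ 24267.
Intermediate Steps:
Function('j')(r) = Add(1, Mul(Rational(-1, 9), r)) (Function('j')(r) = Add(Mul(r, Rational(-1, 9)), 1) = Add(Mul(Rational(-1, 9), r), 1) = Add(1, Mul(Rational(-1, 9), r)))
Pow(Add(Add(-20, Mul(-1, -176)), Function('j')(11)), 2) = Pow(Add(Add(-20, Mul(-1, -176)), Add(1, Mul(Rational(-1, 9), 11))), 2) = Pow(Add(Add(-20, 176), Add(1, Rational(-11, 9))), 2) = Pow(Add(156, Rational(-2, 9)), 2) = Pow(Rational(1402, 9), 2) = Rational(1965604, 81)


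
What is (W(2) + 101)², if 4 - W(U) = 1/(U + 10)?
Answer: 1585081/144 ≈ 11008.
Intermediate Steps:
W(U) = 4 - 1/(10 + U) (W(U) = 4 - 1/(U + 10) = 4 - 1/(10 + U))
(W(2) + 101)² = ((39 + 4*2)/(10 + 2) + 101)² = ((39 + 8)/12 + 101)² = ((1/12)*47 + 101)² = (47/12 + 101)² = (1259/12)² = 1585081/144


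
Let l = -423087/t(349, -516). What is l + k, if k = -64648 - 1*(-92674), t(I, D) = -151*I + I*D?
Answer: 6524399445/232783 ≈ 28028.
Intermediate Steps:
t(I, D) = -151*I + D*I
k = 28026 (k = -64648 + 92674 = 28026)
l = 423087/232783 (l = -423087*1/(349*(-151 - 516)) = -423087/(349*(-667)) = -423087/(-232783) = -423087*(-1/232783) = 423087/232783 ≈ 1.8175)
l + k = 423087/232783 + 28026 = 6524399445/232783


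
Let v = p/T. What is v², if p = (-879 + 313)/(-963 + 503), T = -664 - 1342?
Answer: 80089/212871504400 ≈ 3.7623e-7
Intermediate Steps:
T = -2006
p = 283/230 (p = -566/(-460) = -566*(-1/460) = 283/230 ≈ 1.2304)
v = -283/461380 (v = (283/230)/(-2006) = (283/230)*(-1/2006) = -283/461380 ≈ -0.00061338)
v² = (-283/461380)² = 80089/212871504400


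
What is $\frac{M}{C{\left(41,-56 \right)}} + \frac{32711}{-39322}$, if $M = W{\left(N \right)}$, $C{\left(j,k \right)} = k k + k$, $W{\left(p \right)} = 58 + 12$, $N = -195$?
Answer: $- \frac{699981}{865084} \approx -0.80915$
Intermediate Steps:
$W{\left(p \right)} = 70$
$C{\left(j,k \right)} = k + k^{2}$ ($C{\left(j,k \right)} = k^{2} + k = k + k^{2}$)
$M = 70$
$\frac{M}{C{\left(41,-56 \right)}} + \frac{32711}{-39322} = \frac{70}{\left(-56\right) \left(1 - 56\right)} + \frac{32711}{-39322} = \frac{70}{\left(-56\right) \left(-55\right)} + 32711 \left(- \frac{1}{39322}\right) = \frac{70}{3080} - \frac{32711}{39322} = 70 \cdot \frac{1}{3080} - \frac{32711}{39322} = \frac{1}{44} - \frac{32711}{39322} = - \frac{699981}{865084}$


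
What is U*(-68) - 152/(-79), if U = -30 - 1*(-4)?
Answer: 139824/79 ≈ 1769.9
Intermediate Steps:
U = -26 (U = -30 + 4 = -26)
U*(-68) - 152/(-79) = -26*(-68) - 152/(-79) = 1768 - 152*(-1/79) = 1768 + 152/79 = 139824/79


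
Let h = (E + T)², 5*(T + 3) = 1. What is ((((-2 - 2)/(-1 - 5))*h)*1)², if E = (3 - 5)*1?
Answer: 147456/625 ≈ 235.93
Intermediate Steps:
E = -2 (E = -2*1 = -2)
T = -14/5 (T = -3 + (⅕)*1 = -3 + ⅕ = -14/5 ≈ -2.8000)
h = 576/25 (h = (-2 - 14/5)² = (-24/5)² = 576/25 ≈ 23.040)
((((-2 - 2)/(-1 - 5))*h)*1)² = ((((-2 - 2)/(-1 - 5))*(576/25))*1)² = ((-4/(-6)*(576/25))*1)² = ((-4*(-⅙)*(576/25))*1)² = (((⅔)*(576/25))*1)² = ((384/25)*1)² = (384/25)² = 147456/625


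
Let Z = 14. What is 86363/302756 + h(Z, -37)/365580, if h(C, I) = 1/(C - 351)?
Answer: 664997564014/2331229904235 ≈ 0.28526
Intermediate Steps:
h(C, I) = 1/(-351 + C)
86363/302756 + h(Z, -37)/365580 = 86363/302756 + 1/((-351 + 14)*365580) = 86363*(1/302756) + (1/365580)/(-337) = 86363/302756 - 1/337*1/365580 = 86363/302756 - 1/123200460 = 664997564014/2331229904235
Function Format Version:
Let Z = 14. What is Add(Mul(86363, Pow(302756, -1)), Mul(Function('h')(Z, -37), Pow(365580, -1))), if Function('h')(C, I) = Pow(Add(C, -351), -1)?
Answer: Rational(664997564014, 2331229904235) ≈ 0.28526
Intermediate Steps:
Function('h')(C, I) = Pow(Add(-351, C), -1)
Add(Mul(86363, Pow(302756, -1)), Mul(Function('h')(Z, -37), Pow(365580, -1))) = Add(Mul(86363, Pow(302756, -1)), Mul(Pow(Add(-351, 14), -1), Pow(365580, -1))) = Add(Mul(86363, Rational(1, 302756)), Mul(Pow(-337, -1), Rational(1, 365580))) = Add(Rational(86363, 302756), Mul(Rational(-1, 337), Rational(1, 365580))) = Add(Rational(86363, 302756), Rational(-1, 123200460)) = Rational(664997564014, 2331229904235)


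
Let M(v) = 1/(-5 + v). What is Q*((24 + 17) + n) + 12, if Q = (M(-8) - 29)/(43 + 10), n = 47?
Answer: -24996/689 ≈ -36.279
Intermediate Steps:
Q = -378/689 (Q = (1/(-5 - 8) - 29)/(43 + 10) = (1/(-13) - 29)/53 = (-1/13 - 29)*(1/53) = -378/13*1/53 = -378/689 ≈ -0.54862)
Q*((24 + 17) + n) + 12 = -378*((24 + 17) + 47)/689 + 12 = -378*(41 + 47)/689 + 12 = -378/689*88 + 12 = -33264/689 + 12 = -24996/689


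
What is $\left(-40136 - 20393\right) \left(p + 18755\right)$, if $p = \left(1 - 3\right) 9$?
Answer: $-1134131873$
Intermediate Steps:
$p = -18$ ($p = \left(-2\right) 9 = -18$)
$\left(-40136 - 20393\right) \left(p + 18755\right) = \left(-40136 - 20393\right) \left(-18 + 18755\right) = \left(-60529\right) 18737 = -1134131873$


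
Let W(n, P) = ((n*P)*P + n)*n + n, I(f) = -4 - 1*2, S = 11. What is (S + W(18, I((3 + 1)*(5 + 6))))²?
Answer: 144408289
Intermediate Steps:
I(f) = -6 (I(f) = -4 - 2 = -6)
W(n, P) = n + n*(n + n*P²) (W(n, P) = ((P*n)*P + n)*n + n = (n*P² + n)*n + n = (n + n*P²)*n + n = n*(n + n*P²) + n = n + n*(n + n*P²))
(S + W(18, I((3 + 1)*(5 + 6))))² = (11 + 18*(1 + 18 + 18*(-6)²))² = (11 + 18*(1 + 18 + 18*36))² = (11 + 18*(1 + 18 + 648))² = (11 + 18*667)² = (11 + 12006)² = 12017² = 144408289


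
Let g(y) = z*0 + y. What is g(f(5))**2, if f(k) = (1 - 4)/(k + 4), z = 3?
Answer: 1/9 ≈ 0.11111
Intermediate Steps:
f(k) = -3/(4 + k)
g(y) = y (g(y) = 3*0 + y = 0 + y = y)
g(f(5))**2 = (-3/(4 + 5))**2 = (-3/9)**2 = (-3*1/9)**2 = (-1/3)**2 = 1/9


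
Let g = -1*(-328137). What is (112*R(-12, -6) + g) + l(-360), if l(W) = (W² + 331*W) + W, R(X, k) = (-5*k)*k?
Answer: 318057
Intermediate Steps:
R(X, k) = -5*k²
l(W) = W² + 332*W
g = 328137
(112*R(-12, -6) + g) + l(-360) = (112*(-5*(-6)²) + 328137) - 360*(332 - 360) = (112*(-5*36) + 328137) - 360*(-28) = (112*(-180) + 328137) + 10080 = (-20160 + 328137) + 10080 = 307977 + 10080 = 318057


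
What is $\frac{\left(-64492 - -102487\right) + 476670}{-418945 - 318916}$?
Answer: $- \frac{514665}{737861} \approx -0.69751$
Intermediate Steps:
$\frac{\left(-64492 - -102487\right) + 476670}{-418945 - 318916} = \frac{\left(-64492 + 102487\right) + 476670}{-737861} = \left(37995 + 476670\right) \left(- \frac{1}{737861}\right) = 514665 \left(- \frac{1}{737861}\right) = - \frac{514665}{737861}$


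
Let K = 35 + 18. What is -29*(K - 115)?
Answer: 1798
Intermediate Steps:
K = 53
-29*(K - 115) = -29*(53 - 115) = -29*(-62) = 1798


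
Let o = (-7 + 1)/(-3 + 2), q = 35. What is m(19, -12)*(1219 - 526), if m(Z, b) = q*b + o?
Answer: -286902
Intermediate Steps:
o = 6 (o = -6/(-1) = -6*(-1) = 6)
m(Z, b) = 6 + 35*b (m(Z, b) = 35*b + 6 = 6 + 35*b)
m(19, -12)*(1219 - 526) = (6 + 35*(-12))*(1219 - 526) = (6 - 420)*693 = -414*693 = -286902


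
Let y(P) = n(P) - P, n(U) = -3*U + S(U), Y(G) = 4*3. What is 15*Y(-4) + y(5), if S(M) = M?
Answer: 165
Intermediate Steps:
Y(G) = 12
n(U) = -2*U (n(U) = -3*U + U = -2*U)
y(P) = -3*P (y(P) = -2*P - P = -3*P)
15*Y(-4) + y(5) = 15*12 - 3*5 = 180 - 15 = 165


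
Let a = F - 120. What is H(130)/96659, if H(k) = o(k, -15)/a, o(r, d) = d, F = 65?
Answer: 3/1063249 ≈ 2.8215e-6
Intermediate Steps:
a = -55 (a = 65 - 120 = -55)
H(k) = 3/11 (H(k) = -15/(-55) = -15*(-1/55) = 3/11)
H(130)/96659 = (3/11)/96659 = (3/11)*(1/96659) = 3/1063249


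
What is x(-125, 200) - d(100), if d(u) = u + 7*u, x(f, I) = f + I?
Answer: -725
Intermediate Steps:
x(f, I) = I + f
d(u) = 8*u
x(-125, 200) - d(100) = (200 - 125) - 8*100 = 75 - 1*800 = 75 - 800 = -725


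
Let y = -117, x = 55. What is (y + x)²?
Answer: 3844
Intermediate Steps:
(y + x)² = (-117 + 55)² = (-62)² = 3844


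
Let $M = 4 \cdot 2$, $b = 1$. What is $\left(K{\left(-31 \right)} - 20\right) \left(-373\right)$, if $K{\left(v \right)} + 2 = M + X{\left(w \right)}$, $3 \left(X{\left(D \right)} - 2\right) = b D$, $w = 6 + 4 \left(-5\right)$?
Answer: $\frac{18650}{3} \approx 6216.7$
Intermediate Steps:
$M = 8$
$w = -14$ ($w = 6 - 20 = -14$)
$X{\left(D \right)} = 2 + \frac{D}{3}$ ($X{\left(D \right)} = 2 + \frac{1 D}{3} = 2 + \frac{D}{3}$)
$K{\left(v \right)} = \frac{10}{3}$ ($K{\left(v \right)} = -2 + \left(8 + \left(2 + \frac{1}{3} \left(-14\right)\right)\right) = -2 + \left(8 + \left(2 - \frac{14}{3}\right)\right) = -2 + \left(8 - \frac{8}{3}\right) = -2 + \frac{16}{3} = \frac{10}{3}$)
$\left(K{\left(-31 \right)} - 20\right) \left(-373\right) = \left(\frac{10}{3} - 20\right) \left(-373\right) = \left(- \frac{50}{3}\right) \left(-373\right) = \frac{18650}{3}$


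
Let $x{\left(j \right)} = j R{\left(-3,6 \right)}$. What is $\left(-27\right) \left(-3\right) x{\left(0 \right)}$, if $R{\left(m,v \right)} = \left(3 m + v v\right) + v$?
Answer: $0$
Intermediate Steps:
$R{\left(m,v \right)} = v + v^{2} + 3 m$ ($R{\left(m,v \right)} = \left(3 m + v^{2}\right) + v = \left(v^{2} + 3 m\right) + v = v + v^{2} + 3 m$)
$x{\left(j \right)} = 33 j$ ($x{\left(j \right)} = j \left(6 + 6^{2} + 3 \left(-3\right)\right) = j \left(6 + 36 - 9\right) = j 33 = 33 j$)
$\left(-27\right) \left(-3\right) x{\left(0 \right)} = \left(-27\right) \left(-3\right) 33 \cdot 0 = 81 \cdot 0 = 0$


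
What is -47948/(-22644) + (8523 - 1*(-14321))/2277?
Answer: 5800529/477411 ≈ 12.150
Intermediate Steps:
-47948/(-22644) + (8523 - 1*(-14321))/2277 = -47948*(-1/22644) + (8523 + 14321)*(1/2277) = 11987/5661 + 22844*(1/2277) = 11987/5661 + 22844/2277 = 5800529/477411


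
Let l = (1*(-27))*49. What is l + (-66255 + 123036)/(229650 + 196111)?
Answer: -563225022/425761 ≈ -1322.9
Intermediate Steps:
l = -1323 (l = -27*49 = -1323)
l + (-66255 + 123036)/(229650 + 196111) = -1323 + (-66255 + 123036)/(229650 + 196111) = -1323 + 56781/425761 = -563225022/425761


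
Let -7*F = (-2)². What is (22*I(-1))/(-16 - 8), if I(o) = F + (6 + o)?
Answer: -341/84 ≈ -4.0595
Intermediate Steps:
F = -4/7 (F = -⅐*(-2)² = -⅐*4 = -4/7 ≈ -0.57143)
I(o) = 38/7 + o (I(o) = -4/7 + (6 + o) = 38/7 + o)
(22*I(-1))/(-16 - 8) = (22*(38/7 - 1))/(-16 - 8) = (22*(31/7))/(-24) = (682/7)*(-1/24) = -341/84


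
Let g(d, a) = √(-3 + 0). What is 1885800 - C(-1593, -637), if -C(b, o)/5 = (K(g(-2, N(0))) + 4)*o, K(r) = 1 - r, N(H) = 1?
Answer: 1869875 + 3185*I*√3 ≈ 1.8699e+6 + 5516.6*I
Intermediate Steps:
g(d, a) = I*√3 (g(d, a) = √(-3) = I*√3)
C(b, o) = -5*o*(5 - I*√3) (C(b, o) = -5*((1 - I*√3) + 4)*o = -5*(5 - I*√3)*o = -5*o*(5 - I*√3))
1885800 - C(-1593, -637) = 1885800 - 5*(-637)*(-5 + I*√3) = 1885800 - (15925 - 3185*I*√3) = 1885800 + (-15925 + 3185*I*√3) = 1869875 + 3185*I*√3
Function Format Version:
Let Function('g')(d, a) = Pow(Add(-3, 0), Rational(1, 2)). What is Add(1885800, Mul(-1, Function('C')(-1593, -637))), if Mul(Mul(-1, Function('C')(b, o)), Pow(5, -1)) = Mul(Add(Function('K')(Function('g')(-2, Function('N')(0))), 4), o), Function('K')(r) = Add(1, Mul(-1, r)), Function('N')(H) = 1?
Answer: Add(1869875, Mul(3185, I, Pow(3, Rational(1, 2)))) ≈ Add(1.8699e+6, Mul(5516.6, I))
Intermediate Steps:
Function('g')(d, a) = Mul(I, Pow(3, Rational(1, 2))) (Function('g')(d, a) = Pow(-3, Rational(1, 2)) = Mul(I, Pow(3, Rational(1, 2))))
Function('C')(b, o) = Mul(-5, o, Add(5, Mul(-1, I, Pow(3, Rational(1, 2))))) (Function('C')(b, o) = Mul(-5, Mul(Add(Add(1, Mul(-1, Mul(I, Pow(3, Rational(1, 2))))), 4), o)) = Mul(-5, Mul(Add(Add(1, Mul(-1, I, Pow(3, Rational(1, 2)))), 4), o)) = Mul(-5, Mul(Add(5, Mul(-1, I, Pow(3, Rational(1, 2)))), o)) = Mul(-5, Mul(o, Add(5, Mul(-1, I, Pow(3, Rational(1, 2)))))) = Mul(-5, o, Add(5, Mul(-1, I, Pow(3, Rational(1, 2))))))
Add(1885800, Mul(-1, Function('C')(-1593, -637))) = Add(1885800, Mul(-1, Mul(5, -637, Add(-5, Mul(I, Pow(3, Rational(1, 2))))))) = Add(1885800, Mul(-1, Add(15925, Mul(-3185, I, Pow(3, Rational(1, 2)))))) = Add(1885800, Add(-15925, Mul(3185, I, Pow(3, Rational(1, 2))))) = Add(1869875, Mul(3185, I, Pow(3, Rational(1, 2))))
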